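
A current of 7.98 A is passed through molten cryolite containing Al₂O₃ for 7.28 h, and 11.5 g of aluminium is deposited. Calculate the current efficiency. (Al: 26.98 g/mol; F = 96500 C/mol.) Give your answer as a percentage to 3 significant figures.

59.0%

Q = 7.98 × 26208 = 2.091×10^5 C
n(e⁻) = 2.091×10^5 / 96500 = 2.167 mol
Al³⁺ + 3e⁻ → Al, so theoretical n(Al) = 0.7223 mol → 19.49 g
Efficiency = 11.5 / 19.49 = 0.5900 = 59.0%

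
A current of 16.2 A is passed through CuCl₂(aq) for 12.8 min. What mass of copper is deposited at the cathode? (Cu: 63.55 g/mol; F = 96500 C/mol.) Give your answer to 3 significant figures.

Q = It = 16.2 × 768 = 12440 C
Moles of electrons = 12440 / 96500 = 0.1289 mol
Cu²⁺ + 2e⁻ → Cu, so n(Cu) = 0.1289 / 2 = 0.06445 mol
m = 0.06445 × 63.55 = 4.10 g

4.10 g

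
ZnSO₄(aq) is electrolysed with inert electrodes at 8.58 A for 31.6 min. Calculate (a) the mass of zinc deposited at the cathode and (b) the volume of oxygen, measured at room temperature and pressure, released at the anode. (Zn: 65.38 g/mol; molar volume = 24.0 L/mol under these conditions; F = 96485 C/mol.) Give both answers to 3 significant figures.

5.51 g Zn; 1.01 L O₂

Q = 8.58 × 1896 = 16270 C; n(e⁻) = 16270 / 96485 = 0.1686 mol
Cathode: Zn²⁺ + 2e⁻ → Zn → n(Zn) = 0.1686/2 = 0.08430 mol → 5.51 g
Anode: 2H₂O → O₂ + 4H⁺ + 4e⁻ → n(O₂) = 0.1686/4 = 0.04215 mol → 1.01 L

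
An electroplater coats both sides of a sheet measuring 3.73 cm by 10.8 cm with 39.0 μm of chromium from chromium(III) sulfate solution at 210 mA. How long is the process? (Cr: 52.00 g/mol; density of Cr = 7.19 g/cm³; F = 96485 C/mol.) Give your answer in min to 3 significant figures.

998 min

Plated area = 2 × 3.73 × 10.8 = 80.57 cm²
Volume = 80.57 × 39.0×10⁻⁴ cm = 0.3142 cm³
m(Cr) = 0.3142 × 7.19 = 2.259 g
n(Cr) = 2.259 / 52.00 = 0.04344 mol; n(e⁻) = 3 × 0.04344 = 0.1303 mol
Q = 0.1303 × 96485 = 12570 C
t = 12570 / 0.210 = 59860 s = 998 min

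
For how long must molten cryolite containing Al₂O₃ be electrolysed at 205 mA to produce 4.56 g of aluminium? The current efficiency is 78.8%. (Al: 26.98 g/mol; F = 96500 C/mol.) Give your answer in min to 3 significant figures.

n(Al) = 4.56 / 26.98 = 0.1690 mol
Al³⁺ + 3e⁻ → Al, so n(e⁻) = 3 × 0.1690 = 0.5070 mol
Q = 0.5070 × 96500 / 0.788 = 62090 C
t = Q / I = 62090 / 0.205 = 3.029×10^5 s = 5050 min

5050 min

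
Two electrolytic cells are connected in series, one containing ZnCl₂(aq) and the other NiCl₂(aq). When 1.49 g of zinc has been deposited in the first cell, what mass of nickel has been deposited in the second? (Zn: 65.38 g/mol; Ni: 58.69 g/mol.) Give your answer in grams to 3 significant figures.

1.34 g

n(Zn) = 1.49 / 65.38 = 0.02279 mol
Zn²⁺ + 2e⁻ → Zn, so n(e⁻) = 2 × 0.02279 = 0.04558 mol
Same current for the same time ⇒ same n(e⁻) = 0.04558 mol in both cells.
Ni²⁺ + 2e⁻ → Ni, so n(Ni) = 0.04558 / 2 = 0.02279 mol
m(Ni) = 0.02279 × 58.69 = 1.34 g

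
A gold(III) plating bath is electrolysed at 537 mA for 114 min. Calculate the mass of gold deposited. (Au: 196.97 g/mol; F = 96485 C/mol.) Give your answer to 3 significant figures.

Charge passed = 0.537 × 6840 = 3673 C
Moles of electrons = 3673 / 96485 = 0.03807 mol
Au³⁺ + 3e⁻ → Au, so n(Au) = 0.03807 / 3 = 0.01269 mol
m = 0.01269 × 196.97 = 2.50 g

2.50 g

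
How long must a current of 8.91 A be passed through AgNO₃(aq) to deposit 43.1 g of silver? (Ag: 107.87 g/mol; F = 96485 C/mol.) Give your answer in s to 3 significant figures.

4330 s

n(Ag) = 43.1 / 107.87 = 0.3996 mol
Ag⁺ + e⁻ → Ag, so n(e⁻) = 0.3996 mol
Q = 0.3996 × 96485 = 38560 C
t = Q / I = 38560 / 8.91 = 4328 s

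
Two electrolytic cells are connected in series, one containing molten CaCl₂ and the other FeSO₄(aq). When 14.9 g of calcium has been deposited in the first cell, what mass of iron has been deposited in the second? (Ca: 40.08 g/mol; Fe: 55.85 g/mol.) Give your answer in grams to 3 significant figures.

20.8 g

n(Ca) = 14.9 / 40.08 = 0.3718 mol
Ca²⁺ + 2e⁻ → Ca, so n(e⁻) = 2 × 0.3718 = 0.7436 mol
In series, the same 0.7436 mol of electrons flows through the second cell.
Fe²⁺ + 2e⁻ → Fe, so n(Fe) = 0.7436 / 2 = 0.3718 mol
m(Fe) = 0.3718 × 55.85 = 20.8 g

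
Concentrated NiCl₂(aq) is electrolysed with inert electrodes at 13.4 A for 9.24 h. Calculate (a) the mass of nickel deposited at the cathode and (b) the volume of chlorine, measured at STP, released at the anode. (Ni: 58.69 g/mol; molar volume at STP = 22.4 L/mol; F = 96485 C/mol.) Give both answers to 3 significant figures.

136 g Ni; 51.7 L Cl₂

Q = 13.4 × 33264 = 4.457×10^5 C; n(e⁻) = 4.457×10^5 / 96485 = 4.619 mol
Cathode: Ni²⁺ + 2e⁻ → Ni → n(Ni) = 4.619/2 = 2.310 mol → 136 g
Anode: 2Cl⁻ → Cl₂ + 2e⁻ → n(Cl₂) = 4.619/2 = 2.310 mol → 51.7 L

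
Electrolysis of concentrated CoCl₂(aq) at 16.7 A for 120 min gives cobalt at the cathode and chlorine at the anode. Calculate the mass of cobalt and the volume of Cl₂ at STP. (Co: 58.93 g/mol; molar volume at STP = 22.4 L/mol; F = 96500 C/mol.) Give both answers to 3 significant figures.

36.7 g Co; 14.0 L Cl₂

Q = 16.7 × 7200 = 1.202×10^5 C; n(e⁻) = 1.202×10^5 / 96500 = 1.246 mol
Cathode: Co²⁺ + 2e⁻ → Co → n(Co) = 1.246/2 = 0.6230 mol → 36.7 g
Anode: 2Cl⁻ → Cl₂ + 2e⁻ → n(Cl₂) = 1.246/2 = 0.6230 mol → 14.0 L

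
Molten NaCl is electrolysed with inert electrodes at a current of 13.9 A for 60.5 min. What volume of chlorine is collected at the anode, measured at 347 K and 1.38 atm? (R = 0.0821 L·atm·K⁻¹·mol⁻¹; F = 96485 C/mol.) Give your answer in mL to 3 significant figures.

5400 mL

Q = 13.9 A × 3630 s = 50460 C
n(e⁻) = Q/F = 50460/96485 = 0.5230 mol
2Cl⁻ → Cl₂ + 2e⁻, so n(Cl₂) = 0.5230 / 2 = 0.2615 mol
V = nRT/P = 0.2615 × 0.0821 × 347 / 1.38 = 5.398 L
= 5400 mL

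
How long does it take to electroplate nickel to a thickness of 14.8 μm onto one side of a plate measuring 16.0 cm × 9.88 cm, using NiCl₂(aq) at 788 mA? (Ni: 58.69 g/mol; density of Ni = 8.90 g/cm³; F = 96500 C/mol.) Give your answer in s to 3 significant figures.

8690 s

Plated area = 16.0 × 9.88 = 158.1 cm²
Volume = 158.1 × 14.8×10⁻⁴ cm = 0.2340 cm³
m(Ni) = 0.2340 × 8.90 = 2.083 g
n(Ni) = 2.083 / 58.69 = 0.03549 mol; n(e⁻) = 2 × 0.03549 = 0.07098 mol
Q = 0.07098 × 96500 = 6850 C
t = 6850 / 0.788 = 8693 s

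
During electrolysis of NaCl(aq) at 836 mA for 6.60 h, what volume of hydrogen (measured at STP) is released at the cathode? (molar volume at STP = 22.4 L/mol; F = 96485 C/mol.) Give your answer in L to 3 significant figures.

2.31 L

Q = 0.836 A × 23760 s = 19860 C
n(e⁻) = 19860 / 96485 = 0.2058 mol
2H⁺ + 2e⁻ → H₂, so n(H₂) = 0.2058 / 2 = 0.1029 mol
V = 0.1029 × 22.4 = 2.305 L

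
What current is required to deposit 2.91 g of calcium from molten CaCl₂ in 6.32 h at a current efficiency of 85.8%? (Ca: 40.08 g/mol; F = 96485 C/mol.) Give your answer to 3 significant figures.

n(Ca) = 2.91 / 40.08 = 0.07260 mol
Ca²⁺ + 2e⁻ → Ca, so n(e⁻) = 2 × 0.07260 = 0.1452 mol
Q = 0.1452 × 96485 / 0.858 = 16330 C
I = Q / t = 16330 / 22752 s = 0.718 A

0.718 A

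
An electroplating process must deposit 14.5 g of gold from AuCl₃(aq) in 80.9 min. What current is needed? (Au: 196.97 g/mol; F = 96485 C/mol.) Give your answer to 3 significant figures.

n(Au) = 14.5 / 196.97 = 0.07362 mol
Au³⁺ + 3e⁻ → Au, so n(e⁻) = 3 × 0.07362 = 0.2209 mol
Q = 0.2209 × 96485 = 21310 C
I = Q / t = 21310 / 4854 s = 4.39 A

4.39 A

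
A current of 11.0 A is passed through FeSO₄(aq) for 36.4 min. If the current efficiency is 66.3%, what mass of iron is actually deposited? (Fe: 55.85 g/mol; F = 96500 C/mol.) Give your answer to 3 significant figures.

Q = 11.0 × 2184 = 24020 C
n(e⁻) = 24020 / 96500 = 0.2489 mol
Fe²⁺ + 2e⁻ → Fe, so theoretical m(Fe) = 0.1245 × 55.85 = 6.953 g
Actual mass = 66.3% × 6.953 = 4.61 g

4.61 g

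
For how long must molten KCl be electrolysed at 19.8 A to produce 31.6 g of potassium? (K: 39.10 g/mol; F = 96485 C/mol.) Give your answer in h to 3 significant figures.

1.09 h

n(K) = 31.6 / 39.10 = 0.8082 mol
K⁺ + e⁻ → K, so n(e⁻) = 0.8082 mol
Q = 0.8082 × 96485 = 77980 C
t = Q / I = 77980 / 19.8 = 3938 s = 1.09 h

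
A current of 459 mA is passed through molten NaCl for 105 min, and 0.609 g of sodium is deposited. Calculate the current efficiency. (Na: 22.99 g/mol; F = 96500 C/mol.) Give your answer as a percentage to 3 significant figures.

Q = 0.459 × 6300 = 2892 C
n(e⁻) = 2892 / 96500 = 0.02997 mol
Na⁺ + e⁻ → Na, so theoretical n(Na) = 0.02997 mol → 0.6890 g
Efficiency = 0.609 / 0.6890 = 0.8839 = 88.4%

88.4%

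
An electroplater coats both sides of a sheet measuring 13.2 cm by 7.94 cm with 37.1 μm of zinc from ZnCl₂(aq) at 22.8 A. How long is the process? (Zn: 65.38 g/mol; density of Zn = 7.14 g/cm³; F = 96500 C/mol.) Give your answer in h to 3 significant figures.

Plated area = 2 × 13.2 × 7.94 = 209.6 cm²
Volume = 209.6 × 37.1×10⁻⁴ cm = 0.7776 cm³
m(Zn) = 0.7776 × 7.14 = 5.552 g
n(Zn) = 5.552 / 65.38 = 0.08492 mol; n(e⁻) = 2 × 0.08492 = 0.1698 mol
Q = 0.1698 × 96500 = 16390 C
t = 16390 / 22.8 = 718.9 s = 0.200 h

0.200 h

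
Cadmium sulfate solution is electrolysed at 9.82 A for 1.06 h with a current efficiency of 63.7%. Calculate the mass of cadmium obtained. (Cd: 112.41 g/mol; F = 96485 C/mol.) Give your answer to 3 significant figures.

Q = 9.82 × 3816 = 37470 C
n(e⁻) = 37470 / 96485 = 0.3884 mol
Cd²⁺ + 2e⁻ → Cd, so theoretical m(Cd) = 0.1942 × 112.41 = 21.83 g
Actual mass = 63.7% × 21.83 = 13.9 g

13.9 g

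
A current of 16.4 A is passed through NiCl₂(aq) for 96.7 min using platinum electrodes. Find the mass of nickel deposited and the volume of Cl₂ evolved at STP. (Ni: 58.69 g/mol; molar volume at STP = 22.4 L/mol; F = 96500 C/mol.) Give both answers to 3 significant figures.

28.9 g Ni; 11.0 L Cl₂

Q = 16.4 × 5802 = 95150 C; n(e⁻) = 95150 / 96500 = 0.9860 mol
Cathode: Ni²⁺ + 2e⁻ → Ni → n(Ni) = 0.9860/2 = 0.4930 mol → 28.9 g
Anode: 2Cl⁻ → Cl₂ + 2e⁻ → n(Cl₂) = 0.9860/2 = 0.4930 mol → 11.0 L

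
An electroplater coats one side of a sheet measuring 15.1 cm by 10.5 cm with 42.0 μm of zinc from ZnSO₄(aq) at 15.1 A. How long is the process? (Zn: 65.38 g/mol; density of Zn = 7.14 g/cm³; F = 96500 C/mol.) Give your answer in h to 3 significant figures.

0.258 h

Plated area = 15.1 × 10.5 = 158.6 cm²
Volume = 158.6 × 42.0×10⁻⁴ cm = 0.6661 cm³
m(Zn) = 0.6661 × 7.14 = 4.756 g
n(Zn) = 4.756 / 65.38 = 0.07274 mol; n(e⁻) = 2 × 0.07274 = 0.1455 mol
Q = 0.1455 × 96500 = 14040 C
t = 14040 / 15.1 = 929.8 s = 0.258 h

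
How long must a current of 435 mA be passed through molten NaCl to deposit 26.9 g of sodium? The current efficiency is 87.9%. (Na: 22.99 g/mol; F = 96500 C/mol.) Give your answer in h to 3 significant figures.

n(Na) = 26.9 / 22.99 = 1.170 mol
Na⁺ + e⁻ → Na, so n(e⁻) = 1.170 mol
Q = 1.170 × 96500 / 0.879 = 1.284×10^5 C
t = Q / I = 1.284×10^5 / 0.435 = 2.952×10^5 s = 82.0 h

82.0 h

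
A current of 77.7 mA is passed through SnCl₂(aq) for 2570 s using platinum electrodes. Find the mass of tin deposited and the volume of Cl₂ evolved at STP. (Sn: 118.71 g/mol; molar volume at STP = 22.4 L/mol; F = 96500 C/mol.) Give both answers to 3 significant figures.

0.123 g Sn; 0.0232 L Cl₂

Q = 0.0777 × 2570 = 199.7 C; n(e⁻) = 199.7 / 96500 = 0.002069 mol
Cathode: Sn²⁺ + 2e⁻ → Sn → n(Sn) = 0.002069/2 = 0.001035 mol → 0.123 g
Anode: 2Cl⁻ → Cl₂ + 2e⁻ → n(Cl₂) = 0.002069/2 = 0.001035 mol → 0.0232 L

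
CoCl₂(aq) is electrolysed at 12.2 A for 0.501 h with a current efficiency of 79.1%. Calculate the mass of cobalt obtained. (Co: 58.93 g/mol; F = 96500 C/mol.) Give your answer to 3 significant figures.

5.31 g

Q = 12.2 × 1803.6 = 22000 C
n(e⁻) = 22000 / 96500 = 0.2280 mol
Co²⁺ + 2e⁻ → Co, so theoretical m(Co) = 0.1140 × 58.93 = 6.718 g
Actual mass = 79.1% × 6.718 = 5.31 g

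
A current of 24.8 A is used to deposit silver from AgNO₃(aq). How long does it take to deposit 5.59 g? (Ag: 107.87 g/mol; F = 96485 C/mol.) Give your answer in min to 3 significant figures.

n(Ag) = 5.59 / 107.87 = 0.05182 mol
Ag⁺ + e⁻ → Ag, so n(e⁻) = 0.05182 mol
Q = 0.05182 × 96485 = 5000 C
t = Q / I = 5000 / 24.8 = 201.6 s = 3.36 min

3.36 min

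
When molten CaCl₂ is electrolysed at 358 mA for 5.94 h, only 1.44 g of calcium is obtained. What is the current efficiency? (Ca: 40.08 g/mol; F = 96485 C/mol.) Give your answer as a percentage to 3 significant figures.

90.6%

Q = 0.358 × 21384 = 7655 C
n(e⁻) = 7655 / 96485 = 0.07934 mol
Ca²⁺ + 2e⁻ → Ca, so theoretical n(Ca) = 0.03967 mol → 1.590 g
Efficiency = 1.44 / 1.590 = 0.9057 = 90.6%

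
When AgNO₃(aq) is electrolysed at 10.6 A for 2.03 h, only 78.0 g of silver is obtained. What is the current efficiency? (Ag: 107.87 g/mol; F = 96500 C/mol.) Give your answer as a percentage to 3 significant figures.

Q = 10.6 × 7308 = 77460 C
n(e⁻) = 77460 / 96500 = 0.8027 mol
Ag⁺ + e⁻ → Ag, so theoretical n(Ag) = 0.8027 mol → 86.59 g
Efficiency = 78.0 / 86.59 = 0.9008 = 90.1%

90.1%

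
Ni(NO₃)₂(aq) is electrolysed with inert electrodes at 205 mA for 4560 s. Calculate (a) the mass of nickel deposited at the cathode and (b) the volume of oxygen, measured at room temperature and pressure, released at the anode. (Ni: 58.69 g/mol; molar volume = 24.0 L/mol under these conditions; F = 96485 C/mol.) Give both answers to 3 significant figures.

Q = 0.205 × 4560 = 934.8 C; n(e⁻) = 934.8 / 96485 = 0.009689 mol
Cathode: Ni²⁺ + 2e⁻ → Ni → n(Ni) = 0.009689/2 = 0.004845 mol → 0.284 g
Anode: 2H₂O → O₂ + 4H⁺ + 4e⁻ → n(O₂) = 0.009689/4 = 0.002422 mol → 0.0581 L

0.284 g Ni; 0.0581 L O₂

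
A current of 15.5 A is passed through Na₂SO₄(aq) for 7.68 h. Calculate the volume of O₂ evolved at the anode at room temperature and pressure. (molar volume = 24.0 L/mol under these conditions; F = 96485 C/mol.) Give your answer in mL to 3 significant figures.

26600 mL

Q = 15.5 A × 27648 s = 4.285×10^5 C
n(e⁻) = Q/F = 4.285×10^5/96485 = 4.441 mol
2H₂O → O₂ + 4H⁺ + 4e⁻, so n(O₂) = 4.441 / 4 = 1.110 mol
V = 1.110 × 24.0 = 26.64 L
= 26600 mL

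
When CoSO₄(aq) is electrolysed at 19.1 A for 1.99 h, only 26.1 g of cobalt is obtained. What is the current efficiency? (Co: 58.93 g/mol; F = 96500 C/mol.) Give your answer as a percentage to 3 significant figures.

62.5%

Q = 19.1 × 7164 = 1.368×10^5 C
n(e⁻) = 1.368×10^5 / 96500 = 1.418 mol
Co²⁺ + 2e⁻ → Co, so theoretical n(Co) = 0.7090 mol → 41.78 g
Efficiency = 26.1 / 41.78 = 0.6247 = 62.5%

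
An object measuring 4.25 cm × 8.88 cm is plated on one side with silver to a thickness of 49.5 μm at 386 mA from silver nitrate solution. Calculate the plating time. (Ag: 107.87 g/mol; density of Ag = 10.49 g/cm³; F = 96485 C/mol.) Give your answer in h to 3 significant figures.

1.26 h

Plated area = 4.25 × 8.88 = 37.74 cm²
Volume = 37.74 × 49.5×10⁻⁴ cm = 0.1868 cm³
m(Ag) = 0.1868 × 10.49 = 1.960 g
n(Ag) = 1.960 / 107.87 = 0.01817 mol; n(e⁻) = 0.01817 mol
Q = 0.01817 × 96485 = 1753 C
t = 1753 / 0.386 = 4541 s = 1.26 h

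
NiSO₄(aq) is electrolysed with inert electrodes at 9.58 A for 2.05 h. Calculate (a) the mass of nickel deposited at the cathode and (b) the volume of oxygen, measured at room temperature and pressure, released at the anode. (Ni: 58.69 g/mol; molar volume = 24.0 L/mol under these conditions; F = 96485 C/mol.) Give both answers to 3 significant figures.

Q = 9.58 × 7380 = 70700 C; n(e⁻) = 70700 / 96485 = 0.7328 mol
Cathode: Ni²⁺ + 2e⁻ → Ni → n(Ni) = 0.7328/2 = 0.3664 mol → 21.5 g
Anode: 2H₂O → O₂ + 4H⁺ + 4e⁻ → n(O₂) = 0.7328/4 = 0.1832 mol → 4.40 L

21.5 g Ni; 4.40 L O₂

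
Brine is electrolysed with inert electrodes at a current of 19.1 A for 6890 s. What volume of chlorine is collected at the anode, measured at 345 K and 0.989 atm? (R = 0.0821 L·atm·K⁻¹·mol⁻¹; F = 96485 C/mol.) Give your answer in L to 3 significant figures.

19.5 L

Q = 19.1 A × 6890 s = 1.316×10^5 C
Moles of electrons = 1.316×10^5 / 96485 = 1.364 mol
2Cl⁻ → Cl₂ + 2e⁻, so n(Cl₂) = 1.364 / 2 = 0.6820 mol
V = nRT/P = 0.6820 × 0.0821 × 345 / 0.989 = 19.53 L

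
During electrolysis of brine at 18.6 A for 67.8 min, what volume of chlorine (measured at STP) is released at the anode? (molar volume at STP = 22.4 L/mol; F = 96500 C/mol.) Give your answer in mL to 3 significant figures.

Q = 18.6 A × 4068 s = 75660 C
Moles of electrons = 75660 / 96500 = 0.7840 mol
2Cl⁻ → Cl₂ + 2e⁻, so n(Cl₂) = 0.7840 / 2 = 0.3920 mol
V = 0.3920 × 22.4 = 8.781 L
= 8780 mL

8780 mL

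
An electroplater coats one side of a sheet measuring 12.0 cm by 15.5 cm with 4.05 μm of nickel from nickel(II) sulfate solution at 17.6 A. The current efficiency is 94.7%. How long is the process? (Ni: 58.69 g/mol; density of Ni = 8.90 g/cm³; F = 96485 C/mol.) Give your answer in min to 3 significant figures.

2.20 min

Plated area = 12.0 × 15.5 = 186.0 cm²
Volume = 186.0 × 4.05×10⁻⁴ cm = 0.07533 cm³
m(Ni) = 0.07533 × 8.90 = 0.6704 g
n(Ni) = 0.6704 / 58.69 = 0.01142 mol; n(e⁻) = 2 × 0.01142 = 0.02284 mol
Q = 0.02284 × 96485 / 0.947 = 2327 C
t = 2327 / 17.6 = 132.2 s = 2.20 min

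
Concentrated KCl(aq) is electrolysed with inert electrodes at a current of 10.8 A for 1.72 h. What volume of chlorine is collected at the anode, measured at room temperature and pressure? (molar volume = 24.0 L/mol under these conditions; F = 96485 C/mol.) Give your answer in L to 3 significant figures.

8.32 L

Q = It = 10.8 × 6192 = 66870 C
n(e⁻) = 66870 / 96485 = 0.6931 mol
2Cl⁻ → Cl₂ + 2e⁻, so n(Cl₂) = 0.6931 / 2 = 0.3466 mol
V = 0.3466 × 24.0 = 8.318 L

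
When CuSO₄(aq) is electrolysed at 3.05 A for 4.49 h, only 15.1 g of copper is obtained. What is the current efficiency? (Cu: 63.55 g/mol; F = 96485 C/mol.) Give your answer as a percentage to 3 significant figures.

Q = 3.05 × 16164 = 49300 C
n(e⁻) = 49300 / 96485 = 0.5110 mol
Cu²⁺ + 2e⁻ → Cu, so theoretical n(Cu) = 0.2555 mol → 16.24 g
Efficiency = 15.1 / 16.24 = 0.9298 = 93.0%

93.0%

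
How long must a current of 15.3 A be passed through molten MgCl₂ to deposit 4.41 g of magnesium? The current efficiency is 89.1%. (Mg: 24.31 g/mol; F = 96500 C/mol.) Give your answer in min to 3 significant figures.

42.8 min

n(Mg) = 4.41 / 24.31 = 0.1814 mol
Mg²⁺ + 2e⁻ → Mg, so n(e⁻) = 2 × 0.1814 = 0.3628 mol
Q = 0.3628 × 96500 / 0.891 = 39290 C
t = Q / I = 39290 / 15.3 = 2568 s = 42.8 min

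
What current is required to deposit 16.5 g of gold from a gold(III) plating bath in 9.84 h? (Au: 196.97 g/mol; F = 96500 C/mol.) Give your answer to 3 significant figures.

0.685 A

n(Au) = 16.5 / 196.97 = 0.08377 mol
Au³⁺ + 3e⁻ → Au, so n(e⁻) = 3 × 0.08377 = 0.2513 mol
Q = 0.2513 × 96500 = 24250 C
I = Q / t = 24250 / 35424 s = 0.685 A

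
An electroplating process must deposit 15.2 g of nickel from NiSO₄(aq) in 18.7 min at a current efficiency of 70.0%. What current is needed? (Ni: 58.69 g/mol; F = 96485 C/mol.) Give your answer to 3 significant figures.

63.6 A

n(Ni) = 15.2 / 58.69 = 0.2590 mol
Ni²⁺ + 2e⁻ → Ni, so n(e⁻) = 2 × 0.2590 = 0.5180 mol
Q = 0.5180 × 96485 / 0.700 = 71400 C
I = Q / t = 71400 / 1122 s = 63.6 A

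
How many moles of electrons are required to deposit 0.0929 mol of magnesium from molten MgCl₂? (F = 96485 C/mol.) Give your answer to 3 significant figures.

Mg²⁺ + 2e⁻ → Mg, so n(e⁻) = 2 × 0.0929 = 0.1858 mol

0.186 mol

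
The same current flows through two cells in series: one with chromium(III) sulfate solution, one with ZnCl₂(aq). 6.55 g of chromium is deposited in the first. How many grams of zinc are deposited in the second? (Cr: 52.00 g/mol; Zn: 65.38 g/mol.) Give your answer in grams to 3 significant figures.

12.4 g

n(Cr) = 6.55 / 52.00 = 0.1260 mol
Cr³⁺ + 3e⁻ → Cr, so n(e⁻) = 3 × 0.1260 = 0.3780 mol
The cells are in series, so the same charge (and hence the same n(e⁻) = 0.3780 mol) passes through both.
Zn²⁺ + 2e⁻ → Zn, so n(Zn) = 0.3780 / 2 = 0.1890 mol
m(Zn) = 0.1890 × 65.38 = 12.4 g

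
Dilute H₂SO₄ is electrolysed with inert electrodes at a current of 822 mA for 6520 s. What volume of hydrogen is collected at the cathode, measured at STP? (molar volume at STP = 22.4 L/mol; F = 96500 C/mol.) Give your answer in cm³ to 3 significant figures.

Charge passed = 0.822 × 6520 = 5359 C
Moles of electrons = 5359 / 96500 = 0.05553 mol
2H⁺ + 2e⁻ → H₂, so n(H₂) = 0.05553 / 2 = 0.02777 mol
V = 0.02777 × 22.4 = 0.6220 L
= 622 cm³

622 cm³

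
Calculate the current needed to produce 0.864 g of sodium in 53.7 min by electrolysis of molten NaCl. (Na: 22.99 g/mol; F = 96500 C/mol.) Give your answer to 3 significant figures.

1.13 A

n(Na) = 0.864 / 22.99 = 0.03758 mol
Na⁺ + e⁻ → Na, so n(e⁻) = 0.03758 mol
Q = 0.03758 × 96500 = 3626 C
I = Q / t = 3626 / 3222 s = 1.13 A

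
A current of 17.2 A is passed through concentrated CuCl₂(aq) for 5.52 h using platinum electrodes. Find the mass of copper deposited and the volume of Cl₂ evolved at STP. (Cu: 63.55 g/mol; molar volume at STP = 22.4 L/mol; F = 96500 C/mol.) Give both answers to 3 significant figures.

113 g Cu; 39.7 L Cl₂

Q = 17.2 × 19872 = 3.418×10^5 C; n(e⁻) = 3.418×10^5 / 96500 = 3.542 mol
Cathode: Cu²⁺ + 2e⁻ → Cu → n(Cu) = 3.542/2 = 1.771 mol → 113 g
Anode: 2Cl⁻ → Cl₂ + 2e⁻ → n(Cl₂) = 3.542/2 = 1.771 mol → 39.7 L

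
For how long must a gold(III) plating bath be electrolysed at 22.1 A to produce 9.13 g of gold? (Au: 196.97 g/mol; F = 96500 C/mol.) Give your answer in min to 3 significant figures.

10.1 min

n(Au) = 9.13 / 196.97 = 0.04635 mol
Au³⁺ + 3e⁻ → Au, so n(e⁻) = 3 × 0.04635 = 0.1391 mol
Q = 0.1391 × 96500 = 13420 C
t = Q / I = 13420 / 22.1 = 607.2 s = 10.1 min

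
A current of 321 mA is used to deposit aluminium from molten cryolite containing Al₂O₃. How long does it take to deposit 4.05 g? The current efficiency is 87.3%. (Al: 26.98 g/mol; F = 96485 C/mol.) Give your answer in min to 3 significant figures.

n(Al) = 4.05 / 26.98 = 0.1501 mol
Al³⁺ + 3e⁻ → Al, so n(e⁻) = 3 × 0.1501 = 0.4503 mol
Q = 0.4503 × 96485 / 0.873 = 49770 C
t = Q / I = 49770 / 0.321 = 1.550×10^5 s = 2580 min

2580 min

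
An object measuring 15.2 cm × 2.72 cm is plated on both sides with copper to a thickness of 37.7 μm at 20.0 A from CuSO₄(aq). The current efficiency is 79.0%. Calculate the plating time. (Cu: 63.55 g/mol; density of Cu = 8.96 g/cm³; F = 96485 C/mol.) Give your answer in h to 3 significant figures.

0.149 h

Plated area = 2 × 15.2 × 2.72 = 82.69 cm²
Volume = 82.69 × 37.7×10⁻⁴ cm = 0.3117 cm³
m(Cu) = 0.3117 × 8.96 = 2.793 g
n(Cu) = 2.793 / 63.55 = 0.04395 mol; n(e⁻) = 2 × 0.04395 = 0.08790 mol
Q = 0.08790 × 96485 / 0.790 = 10740 C
t = 10740 / 20.0 = 537.0 s = 0.149 h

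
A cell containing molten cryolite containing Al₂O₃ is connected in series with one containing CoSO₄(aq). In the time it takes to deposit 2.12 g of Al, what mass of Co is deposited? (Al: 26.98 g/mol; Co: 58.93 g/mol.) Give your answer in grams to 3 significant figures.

6.95 g

n(Al) = 2.12 / 26.98 = 0.07858 mol
Al³⁺ + 3e⁻ → Al, so n(e⁻) = 3 × 0.07858 = 0.2357 mol
Since the cells are in series, n(e⁻) in the Co cell is also 0.2357 mol.
Co²⁺ + 2e⁻ → Co, so n(Co) = 0.2357 / 2 = 0.1179 mol
m(Co) = 0.1179 × 58.93 = 6.95 g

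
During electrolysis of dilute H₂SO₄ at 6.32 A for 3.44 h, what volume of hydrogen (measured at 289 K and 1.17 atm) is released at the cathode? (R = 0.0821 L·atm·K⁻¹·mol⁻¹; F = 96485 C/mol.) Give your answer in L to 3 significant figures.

8.23 L

Charge passed = 6.32 × 12384 = 78270 C
Moles of electrons = 78270 / 96485 = 0.8112 mol
2H⁺ + 2e⁻ → H₂, so n(H₂) = 0.8112 / 2 = 0.4056 mol
V = nRT/P = 0.4056 × 0.0821 × 289 / 1.17 = 8.225 L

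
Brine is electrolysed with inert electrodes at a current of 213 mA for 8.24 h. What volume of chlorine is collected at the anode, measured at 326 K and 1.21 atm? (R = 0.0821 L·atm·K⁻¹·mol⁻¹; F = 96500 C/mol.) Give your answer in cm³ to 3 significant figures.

724 cm³

Q = 0.213 A × 29664 s = 6318 C
n(e⁻) = 6318 / 96500 = 0.06547 mol
2Cl⁻ → Cl₂ + 2e⁻, so n(Cl₂) = 0.06547 / 2 = 0.03274 mol
V = nRT/P = 0.03274 × 0.0821 × 326 / 1.21 = 0.7242 L
= 724 cm³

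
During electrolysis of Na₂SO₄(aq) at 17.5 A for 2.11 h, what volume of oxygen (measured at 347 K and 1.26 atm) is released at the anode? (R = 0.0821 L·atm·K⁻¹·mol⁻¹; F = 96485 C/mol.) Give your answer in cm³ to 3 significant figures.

7790 cm³

Charge passed = 17.5 × 7596 = 1.329×10^5 C
Moles of electrons = 1.329×10^5 / 96485 = 1.377 mol
2H₂O → O₂ + 4H⁺ + 4e⁻, so n(O₂) = 1.377 / 4 = 0.3443 mol
V = nRT/P = 0.3443 × 0.0821 × 347 / 1.26 = 7.785 L
= 7790 cm³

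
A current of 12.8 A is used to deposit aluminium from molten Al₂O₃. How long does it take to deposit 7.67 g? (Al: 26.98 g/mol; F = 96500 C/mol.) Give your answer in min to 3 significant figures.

107 min

n(Al) = 7.67 / 26.98 = 0.2843 mol
Al³⁺ + 3e⁻ → Al, so n(e⁻) = 3 × 0.2843 = 0.8529 mol
Q = 0.8529 × 96500 = 82300 C
t = Q / I = 82300 / 12.8 = 6430 s = 107 min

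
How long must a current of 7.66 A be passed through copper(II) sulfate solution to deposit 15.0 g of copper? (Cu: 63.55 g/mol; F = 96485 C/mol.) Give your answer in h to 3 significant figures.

n(Cu) = 15.0 / 63.55 = 0.2360 mol
Cu²⁺ + 2e⁻ → Cu, so n(e⁻) = 2 × 0.2360 = 0.4720 mol
Q = 0.4720 × 96485 = 45540 C
t = Q / I = 45540 / 7.66 = 5945 s = 1.65 h

1.65 h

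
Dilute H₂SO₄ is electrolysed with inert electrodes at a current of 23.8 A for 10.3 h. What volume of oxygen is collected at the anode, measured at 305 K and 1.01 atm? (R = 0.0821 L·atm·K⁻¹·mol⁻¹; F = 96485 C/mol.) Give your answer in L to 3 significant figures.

56.7 L

Q = It = 23.8 × 37080 = 8.825×10^5 C
Moles of electrons = 8.825×10^5 / 96485 = 9.146 mol
2H₂O → O₂ + 4H⁺ + 4e⁻, so n(O₂) = 9.146 / 4 = 2.287 mol
V = nRT/P = 2.287 × 0.0821 × 305 / 1.01 = 56.70 L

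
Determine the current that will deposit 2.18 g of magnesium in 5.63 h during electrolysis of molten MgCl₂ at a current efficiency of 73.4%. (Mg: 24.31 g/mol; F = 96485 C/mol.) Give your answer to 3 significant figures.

n(Mg) = 2.18 / 24.31 = 0.08968 mol
Mg²⁺ + 2e⁻ → Mg, so n(e⁻) = 2 × 0.08968 = 0.1794 mol
Q = 0.1794 × 96485 / 0.734 = 23580 C
I = Q / t = 23580 / 20268 s = 1.16 A

1.16 A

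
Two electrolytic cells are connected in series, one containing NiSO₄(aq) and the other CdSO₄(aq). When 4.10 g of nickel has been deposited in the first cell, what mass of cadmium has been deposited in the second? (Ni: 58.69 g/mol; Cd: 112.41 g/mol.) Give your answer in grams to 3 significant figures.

n(Ni) = 4.10 / 58.69 = 0.06986 mol
Ni²⁺ + 2e⁻ → Ni, so n(e⁻) = 2 × 0.06986 = 0.1397 mol
Since the cells are in series, n(e⁻) in the Cd cell is also 0.1397 mol.
Cd²⁺ + 2e⁻ → Cd, so n(Cd) = 0.1397 / 2 = 0.06985 mol
m(Cd) = 0.06985 × 112.41 = 7.85 g

7.85 g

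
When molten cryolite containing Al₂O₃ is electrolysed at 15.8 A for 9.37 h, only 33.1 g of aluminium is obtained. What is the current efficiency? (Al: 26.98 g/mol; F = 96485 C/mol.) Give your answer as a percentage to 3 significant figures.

Q = 15.8 × 33732 = 5.330×10^5 C
n(e⁻) = 5.330×10^5 / 96485 = 5.524 mol
Al³⁺ + 3e⁻ → Al, so theoretical n(Al) = 1.841 mol → 49.67 g
Efficiency = 33.1 / 49.67 = 0.6664 = 66.6%

66.6%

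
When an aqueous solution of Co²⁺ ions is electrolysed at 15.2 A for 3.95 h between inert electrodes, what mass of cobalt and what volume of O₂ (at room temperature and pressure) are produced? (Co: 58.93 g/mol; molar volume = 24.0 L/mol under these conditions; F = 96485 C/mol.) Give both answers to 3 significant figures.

Q = 15.2 × 14220 = 2.161×10^5 C; n(e⁻) = 2.161×10^5 / 96485 = 2.240 mol
Cathode: Co²⁺ + 2e⁻ → Co → n(Co) = 2.240/2 = 1.120 mol → 66.0 g
Anode: 2H₂O → O₂ + 4H⁺ + 4e⁻ → n(O₂) = 2.240/4 = 0.5600 mol → 13.4 L

66.0 g Co; 13.4 L O₂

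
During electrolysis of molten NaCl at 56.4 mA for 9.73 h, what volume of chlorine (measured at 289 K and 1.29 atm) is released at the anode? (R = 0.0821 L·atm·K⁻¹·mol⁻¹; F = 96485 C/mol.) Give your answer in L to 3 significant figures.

0.188 L

Charge passed = 0.0564 × 35028 = 1976 C
n(e⁻) = Q/F = 1976/96485 = 0.02048 mol
2Cl⁻ → Cl₂ + 2e⁻, so n(Cl₂) = 0.02048 / 2 = 0.01024 mol
V = nRT/P = 0.01024 × 0.0821 × 289 / 1.29 = 0.1883 L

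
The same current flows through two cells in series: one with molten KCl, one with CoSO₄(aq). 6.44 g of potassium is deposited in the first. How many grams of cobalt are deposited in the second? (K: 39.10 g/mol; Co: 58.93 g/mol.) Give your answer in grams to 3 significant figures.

n(K) = 6.44 / 39.10 = 0.1647 mol
K⁺ + e⁻ → K, so n(e⁻) = 0.1647 mol
Since the cells are in series, n(e⁻) in the Co cell is also 0.1647 mol.
Co²⁺ + 2e⁻ → Co, so n(Co) = 0.1647 / 2 = 0.08235 mol
m(Co) = 0.08235 × 58.93 = 4.85 g

4.85 g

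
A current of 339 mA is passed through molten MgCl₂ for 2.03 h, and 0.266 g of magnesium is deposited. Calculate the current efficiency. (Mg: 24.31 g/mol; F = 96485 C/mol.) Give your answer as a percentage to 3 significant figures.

Q = 0.339 × 7308 = 2477 C
n(e⁻) = 2477 / 96485 = 0.02567 mol
Mg²⁺ + 2e⁻ → Mg, so theoretical n(Mg) = 0.01284 mol → 0.3121 g
Efficiency = 0.266 / 0.3121 = 0.8523 = 85.2%

85.2%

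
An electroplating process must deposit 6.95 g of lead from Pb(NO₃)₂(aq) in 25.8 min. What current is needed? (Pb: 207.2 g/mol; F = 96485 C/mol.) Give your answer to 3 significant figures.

n(Pb) = 6.95 / 207.2 = 0.03354 mol
Pb²⁺ + 2e⁻ → Pb, so n(e⁻) = 2 × 0.03354 = 0.06708 mol
Q = 0.06708 × 96485 = 6472 C
I = Q / t = 6472 / 1548 s = 4.18 A

4.18 A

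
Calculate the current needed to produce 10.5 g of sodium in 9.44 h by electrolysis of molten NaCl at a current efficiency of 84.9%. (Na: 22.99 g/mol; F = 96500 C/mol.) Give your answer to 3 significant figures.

1.53 A

n(Na) = 10.5 / 22.99 = 0.4567 mol
Na⁺ + e⁻ → Na, so n(e⁻) = 0.4567 mol
Q = 0.4567 × 96500 / 0.849 = 51910 C
I = Q / t = 51910 / 33984 s = 1.53 A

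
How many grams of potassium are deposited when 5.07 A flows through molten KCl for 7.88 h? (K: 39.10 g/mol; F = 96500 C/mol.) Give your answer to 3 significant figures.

58.3 g

Q = It = 5.07 × 28368 = 1.438×10^5 C
Moles of electrons = 1.438×10^5 / 96500 = 1.490 mol
K⁺ + e⁻ → K, so n(K) = 1.490 mol
m = 1.490 × 39.10 = 58.3 g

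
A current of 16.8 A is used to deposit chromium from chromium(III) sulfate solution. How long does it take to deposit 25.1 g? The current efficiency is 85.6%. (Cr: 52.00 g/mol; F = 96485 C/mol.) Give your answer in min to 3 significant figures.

162 min

n(Cr) = 25.1 / 52.00 = 0.4827 mol
Cr³⁺ + 3e⁻ → Cr, so n(e⁻) = 3 × 0.4827 = 1.448 mol
Q = 1.448 × 96485 / 0.856 = 1.632×10^5 C
t = Q / I = 1.632×10^5 / 16.8 = 9714 s = 162 min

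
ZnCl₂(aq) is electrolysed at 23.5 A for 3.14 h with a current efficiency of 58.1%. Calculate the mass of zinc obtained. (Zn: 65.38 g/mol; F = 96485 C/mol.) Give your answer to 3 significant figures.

52.3 g

Q = 23.5 × 11304 = 2.656×10^5 C
n(e⁻) = 2.656×10^5 / 96485 = 2.753 mol
Zn²⁺ + 2e⁻ → Zn, so theoretical m(Zn) = 1.377 × 65.38 = 90.03 g
Actual mass = 58.1% × 90.03 = 52.3 g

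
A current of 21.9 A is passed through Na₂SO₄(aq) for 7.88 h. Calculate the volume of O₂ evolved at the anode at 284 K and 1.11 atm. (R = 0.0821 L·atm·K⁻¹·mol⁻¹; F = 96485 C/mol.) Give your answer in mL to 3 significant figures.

33800 mL

Q = 21.9 A × 28368 s = 6.213×10^5 C
n(e⁻) = 6.213×10^5 / 96485 = 6.439 mol
2H₂O → O₂ + 4H⁺ + 4e⁻, so n(O₂) = 6.439 / 4 = 1.610 mol
V = nRT/P = 1.610 × 0.0821 × 284 / 1.11 = 33.82 L
= 33800 mL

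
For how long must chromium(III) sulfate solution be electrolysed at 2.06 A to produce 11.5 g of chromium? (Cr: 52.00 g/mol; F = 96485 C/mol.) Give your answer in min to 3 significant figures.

518 min

n(Cr) = 11.5 / 52.00 = 0.2212 mol
Cr³⁺ + 3e⁻ → Cr, so n(e⁻) = 3 × 0.2212 = 0.6636 mol
Q = 0.6636 × 96485 = 64030 C
t = Q / I = 64030 / 2.06 = 31080 s = 518 min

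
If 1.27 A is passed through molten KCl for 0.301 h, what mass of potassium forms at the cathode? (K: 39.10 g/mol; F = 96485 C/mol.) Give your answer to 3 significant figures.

0.558 g

Q = It = 1.27 × 1083.6 = 1376 C
Moles of electrons = 1376 / 96485 = 0.01426 mol
K⁺ + e⁻ → K, so n(K) = 0.01426 mol
m = 0.01426 × 39.10 = 0.558 g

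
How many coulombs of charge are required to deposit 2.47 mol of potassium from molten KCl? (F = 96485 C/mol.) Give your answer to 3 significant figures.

K⁺ + e⁻ → K, so n(e⁻) = 1 × 2.47 = 2.470 mol
Q = 2.470 × 96485 = 2.383×10^5 C

2.38×10^5 C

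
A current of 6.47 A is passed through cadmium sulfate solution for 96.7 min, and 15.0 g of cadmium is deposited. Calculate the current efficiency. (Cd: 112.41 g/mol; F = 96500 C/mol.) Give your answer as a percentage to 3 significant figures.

68.6%

Q = 6.47 × 5802 = 37540 C
n(e⁻) = 37540 / 96500 = 0.3890 mol
Cd²⁺ + 2e⁻ → Cd, so theoretical n(Cd) = 0.1945 mol → 21.86 g
Efficiency = 15.0 / 21.86 = 0.6862 = 68.6%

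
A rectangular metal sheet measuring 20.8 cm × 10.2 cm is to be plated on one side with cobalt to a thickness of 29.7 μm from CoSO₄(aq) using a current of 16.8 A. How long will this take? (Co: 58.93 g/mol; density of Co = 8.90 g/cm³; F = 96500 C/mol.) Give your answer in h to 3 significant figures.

Plated area = 20.8 × 10.2 = 212.2 cm²
Volume = 212.2 × 29.7×10⁻⁴ cm = 0.6302 cm³
m(Co) = 0.6302 × 8.90 = 5.609 g
n(Co) = 5.609 / 58.93 = 0.09518 mol; n(e⁻) = 2 × 0.09518 = 0.1904 mol
Q = 0.1904 × 96500 = 18370 C
t = 18370 / 16.8 = 1093 s = 0.304 h

0.304 h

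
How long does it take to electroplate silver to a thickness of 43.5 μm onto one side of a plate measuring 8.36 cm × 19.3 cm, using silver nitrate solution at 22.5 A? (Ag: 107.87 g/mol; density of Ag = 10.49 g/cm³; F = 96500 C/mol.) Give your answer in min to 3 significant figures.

4.88 min

Plated area = 8.36 × 19.3 = 161.3 cm²
Volume = 161.3 × 43.5×10⁻⁴ cm = 0.7017 cm³
m(Ag) = 0.7017 × 10.49 = 7.361 g
n(Ag) = 7.361 / 107.87 = 0.06824 mol; n(e⁻) = 0.06824 mol
Q = 0.06824 × 96500 = 6585 C
t = 6585 / 22.5 = 292.7 s = 4.88 min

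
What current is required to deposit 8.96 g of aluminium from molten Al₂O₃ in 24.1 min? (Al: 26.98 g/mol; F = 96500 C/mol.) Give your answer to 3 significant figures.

n(Al) = 8.96 / 26.98 = 0.3321 mol
Al³⁺ + 3e⁻ → Al, so n(e⁻) = 3 × 0.3321 = 0.9963 mol
Q = 0.9963 × 96500 = 96140 C
I = Q / t = 96140 / 1446 s = 66.5 A

66.5 A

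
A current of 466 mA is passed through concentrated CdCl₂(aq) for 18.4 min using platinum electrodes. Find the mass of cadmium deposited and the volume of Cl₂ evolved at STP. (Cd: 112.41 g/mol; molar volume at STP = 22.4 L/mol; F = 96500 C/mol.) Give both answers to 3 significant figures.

0.300 g Cd; 0.0597 L Cl₂

Q = 0.466 × 1104 = 514.5 C; n(e⁻) = 514.5 / 96500 = 0.005332 mol
Cathode: Cd²⁺ + 2e⁻ → Cd → n(Cd) = 0.005332/2 = 0.002666 mol → 0.300 g
Anode: 2Cl⁻ → Cl₂ + 2e⁻ → n(Cl₂) = 0.005332/2 = 0.002666 mol → 0.0597 L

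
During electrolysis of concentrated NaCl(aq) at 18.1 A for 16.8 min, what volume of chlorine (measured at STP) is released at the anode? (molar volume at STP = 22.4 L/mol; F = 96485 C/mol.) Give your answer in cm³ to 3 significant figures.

2120 cm³

Q = 18.1 A × 1008 s = 18240 C
Moles of electrons = 18240 / 96485 = 0.1890 mol
2Cl⁻ → Cl₂ + 2e⁻, so n(Cl₂) = 0.1890 / 2 = 0.09450 mol
V = 0.09450 × 22.4 = 2.117 L
= 2120 cm³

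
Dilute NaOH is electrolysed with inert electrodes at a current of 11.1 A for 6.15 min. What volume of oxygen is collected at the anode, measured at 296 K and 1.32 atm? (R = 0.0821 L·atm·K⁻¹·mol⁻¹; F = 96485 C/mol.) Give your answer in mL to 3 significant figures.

195 mL

Charge passed = 11.1 × 369 = 4096 C
n(e⁻) = 4096 / 96485 = 0.04245 mol
2H₂O → O₂ + 4H⁺ + 4e⁻, so n(O₂) = 0.04245 / 4 = 0.01061 mol
V = nRT/P = 0.01061 × 0.0821 × 296 / 1.32 = 0.1953 L
= 195 mL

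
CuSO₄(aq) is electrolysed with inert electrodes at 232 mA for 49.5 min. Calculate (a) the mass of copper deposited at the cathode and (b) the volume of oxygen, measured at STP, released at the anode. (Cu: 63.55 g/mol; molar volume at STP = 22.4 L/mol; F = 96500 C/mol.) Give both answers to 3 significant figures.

Q = 0.232 × 2970 = 689.0 C; n(e⁻) = 689.0 / 96500 = 0.007140 mol
Cathode: Cu²⁺ + 2e⁻ → Cu → n(Cu) = 0.007140/2 = 0.003570 mol → 0.227 g
Anode: 2H₂O → O₂ + 4H⁺ + 4e⁻ → n(O₂) = 0.007140/4 = 0.001785 mol → 0.0400 L

0.227 g Cu; 0.0400 L O₂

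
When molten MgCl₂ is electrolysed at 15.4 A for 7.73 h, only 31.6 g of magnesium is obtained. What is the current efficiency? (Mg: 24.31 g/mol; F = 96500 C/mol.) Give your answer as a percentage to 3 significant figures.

58.5%

Q = 15.4 × 27828 = 4.286×10^5 C
n(e⁻) = 4.286×10^5 / 96500 = 4.441 mol
Mg²⁺ + 2e⁻ → Mg, so theoretical n(Mg) = 2.221 mol → 53.99 g
Efficiency = 31.6 / 53.99 = 0.5853 = 58.5%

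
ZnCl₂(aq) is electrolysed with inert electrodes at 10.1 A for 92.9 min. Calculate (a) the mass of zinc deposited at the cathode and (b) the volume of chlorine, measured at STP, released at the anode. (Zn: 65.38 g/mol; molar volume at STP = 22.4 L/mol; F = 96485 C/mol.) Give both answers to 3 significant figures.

Q = 10.1 × 5574 = 56300 C; n(e⁻) = 56300 / 96485 = 0.5835 mol
Cathode: Zn²⁺ + 2e⁻ → Zn → n(Zn) = 0.5835/2 = 0.2918 mol → 19.1 g
Anode: 2Cl⁻ → Cl₂ + 2e⁻ → n(Cl₂) = 0.5835/2 = 0.2918 mol → 6.54 L

19.1 g Zn; 6.54 L Cl₂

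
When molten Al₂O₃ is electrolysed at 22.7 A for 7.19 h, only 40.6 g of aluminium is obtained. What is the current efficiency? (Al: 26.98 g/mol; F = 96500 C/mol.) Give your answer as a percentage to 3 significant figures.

74.1%

Q = 22.7 × 25884 = 5.876×10^5 C
n(e⁻) = 5.876×10^5 / 96500 = 6.089 mol
Al³⁺ + 3e⁻ → Al, so theoretical n(Al) = 2.030 mol → 54.77 g
Efficiency = 40.6 / 54.77 = 0.7413 = 74.1%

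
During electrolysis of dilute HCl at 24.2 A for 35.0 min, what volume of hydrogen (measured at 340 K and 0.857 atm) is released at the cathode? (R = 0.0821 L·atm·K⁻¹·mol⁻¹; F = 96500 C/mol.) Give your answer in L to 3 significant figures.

Q = It = 24.2 × 2100 = 50820 C
Moles of electrons = 50820 / 96500 = 0.5266 mol
2H⁺ + 2e⁻ → H₂, so n(H₂) = 0.5266 / 2 = 0.2633 mol
V = nRT/P = 0.2633 × 0.0821 × 340 / 0.857 = 8.576 L

8.58 L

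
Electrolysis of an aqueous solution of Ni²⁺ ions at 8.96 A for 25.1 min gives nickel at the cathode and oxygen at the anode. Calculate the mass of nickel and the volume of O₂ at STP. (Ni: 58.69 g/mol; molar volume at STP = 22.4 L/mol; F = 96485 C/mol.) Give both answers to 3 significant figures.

4.10 g Ni; 0.783 L O₂

Q = 8.96 × 1506 = 13490 C; n(e⁻) = 13490 / 96485 = 0.1398 mol
Cathode: Ni²⁺ + 2e⁻ → Ni → n(Ni) = 0.1398/2 = 0.06990 mol → 4.10 g
Anode: 2H₂O → O₂ + 4H⁺ + 4e⁻ → n(O₂) = 0.1398/4 = 0.03495 mol → 0.783 L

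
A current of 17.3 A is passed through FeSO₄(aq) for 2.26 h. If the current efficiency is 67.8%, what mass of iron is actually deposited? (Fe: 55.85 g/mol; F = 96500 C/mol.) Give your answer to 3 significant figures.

27.6 g

Q = 17.3 × 8136 = 1.408×10^5 C
n(e⁻) = 1.408×10^5 / 96500 = 1.459 mol
Fe²⁺ + 2e⁻ → Fe, so theoretical m(Fe) = 0.7295 × 55.85 = 40.74 g
Actual mass = 67.8% × 40.74 = 27.6 g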